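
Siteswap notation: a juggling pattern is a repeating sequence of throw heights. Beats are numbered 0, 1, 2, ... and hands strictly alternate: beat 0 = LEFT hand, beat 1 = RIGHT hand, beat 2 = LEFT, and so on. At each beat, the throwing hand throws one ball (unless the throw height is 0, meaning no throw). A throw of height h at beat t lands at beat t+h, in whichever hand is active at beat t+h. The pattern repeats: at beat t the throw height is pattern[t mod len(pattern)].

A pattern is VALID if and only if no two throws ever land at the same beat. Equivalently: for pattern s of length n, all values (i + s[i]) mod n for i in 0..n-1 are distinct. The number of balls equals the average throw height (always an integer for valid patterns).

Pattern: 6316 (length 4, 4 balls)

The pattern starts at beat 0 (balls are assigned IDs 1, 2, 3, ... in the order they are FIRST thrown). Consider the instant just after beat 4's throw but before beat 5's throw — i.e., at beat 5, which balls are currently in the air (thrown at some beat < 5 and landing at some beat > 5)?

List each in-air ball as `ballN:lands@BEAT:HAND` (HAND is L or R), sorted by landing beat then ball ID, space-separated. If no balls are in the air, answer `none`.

Beat 0 (L): throw ball1 h=6 -> lands@6:L; in-air after throw: [b1@6:L]
Beat 1 (R): throw ball2 h=3 -> lands@4:L; in-air after throw: [b2@4:L b1@6:L]
Beat 2 (L): throw ball3 h=1 -> lands@3:R; in-air after throw: [b3@3:R b2@4:L b1@6:L]
Beat 3 (R): throw ball3 h=6 -> lands@9:R; in-air after throw: [b2@4:L b1@6:L b3@9:R]
Beat 4 (L): throw ball2 h=6 -> lands@10:L; in-air after throw: [b1@6:L b3@9:R b2@10:L]
Beat 5 (R): throw ball4 h=3 -> lands@8:L; in-air after throw: [b1@6:L b4@8:L b3@9:R b2@10:L]

Answer: ball1:lands@6:L ball3:lands@9:R ball2:lands@10:L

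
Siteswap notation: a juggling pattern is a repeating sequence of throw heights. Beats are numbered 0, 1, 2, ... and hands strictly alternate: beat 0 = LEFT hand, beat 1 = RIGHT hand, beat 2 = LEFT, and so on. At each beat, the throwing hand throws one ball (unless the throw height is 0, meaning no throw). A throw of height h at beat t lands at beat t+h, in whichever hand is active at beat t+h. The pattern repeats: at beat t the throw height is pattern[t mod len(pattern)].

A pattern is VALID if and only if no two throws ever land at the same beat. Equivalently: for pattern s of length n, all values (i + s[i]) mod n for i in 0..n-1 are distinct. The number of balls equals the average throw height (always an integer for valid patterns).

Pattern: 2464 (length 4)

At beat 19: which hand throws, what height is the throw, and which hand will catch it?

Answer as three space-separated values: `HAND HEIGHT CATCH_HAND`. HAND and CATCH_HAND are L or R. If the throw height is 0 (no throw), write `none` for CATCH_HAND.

Beat 19: 19 mod 2 = 1, so hand = R
Throw height = pattern[19 mod 4] = pattern[3] = 4
Lands at beat 19+4=23, 23 mod 2 = 1, so catch hand = R

Answer: R 4 R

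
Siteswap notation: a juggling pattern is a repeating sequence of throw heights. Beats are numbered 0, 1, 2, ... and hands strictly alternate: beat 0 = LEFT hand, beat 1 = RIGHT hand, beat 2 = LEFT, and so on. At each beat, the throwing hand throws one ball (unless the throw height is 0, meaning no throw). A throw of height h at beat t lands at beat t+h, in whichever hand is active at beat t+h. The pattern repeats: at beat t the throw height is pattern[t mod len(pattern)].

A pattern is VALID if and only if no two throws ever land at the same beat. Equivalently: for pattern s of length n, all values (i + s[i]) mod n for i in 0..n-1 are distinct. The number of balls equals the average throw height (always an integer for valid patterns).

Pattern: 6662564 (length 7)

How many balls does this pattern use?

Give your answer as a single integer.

Answer: 5

Derivation:
Pattern = [6, 6, 6, 2, 5, 6, 4], length n = 7
  position 0: throw height = 6, running sum = 6
  position 1: throw height = 6, running sum = 12
  position 2: throw height = 6, running sum = 18
  position 3: throw height = 2, running sum = 20
  position 4: throw height = 5, running sum = 25
  position 5: throw height = 6, running sum = 31
  position 6: throw height = 4, running sum = 35
Total sum = 35; balls = sum / n = 35 / 7 = 5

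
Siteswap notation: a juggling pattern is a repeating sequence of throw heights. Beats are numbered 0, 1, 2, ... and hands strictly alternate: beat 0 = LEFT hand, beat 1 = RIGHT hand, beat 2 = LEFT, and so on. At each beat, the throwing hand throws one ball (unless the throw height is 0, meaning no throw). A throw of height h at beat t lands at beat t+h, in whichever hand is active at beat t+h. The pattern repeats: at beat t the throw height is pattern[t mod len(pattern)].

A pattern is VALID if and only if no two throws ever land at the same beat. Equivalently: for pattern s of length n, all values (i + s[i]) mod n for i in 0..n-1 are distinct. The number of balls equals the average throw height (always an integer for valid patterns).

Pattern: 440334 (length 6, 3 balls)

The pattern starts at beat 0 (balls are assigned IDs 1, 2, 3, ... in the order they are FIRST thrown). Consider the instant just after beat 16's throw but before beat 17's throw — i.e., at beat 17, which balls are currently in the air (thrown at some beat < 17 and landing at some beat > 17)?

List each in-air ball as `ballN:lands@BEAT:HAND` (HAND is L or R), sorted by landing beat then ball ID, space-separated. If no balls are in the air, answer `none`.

Beat 0 (L): throw ball1 h=4 -> lands@4:L; in-air after throw: [b1@4:L]
Beat 1 (R): throw ball2 h=4 -> lands@5:R; in-air after throw: [b1@4:L b2@5:R]
Beat 3 (R): throw ball3 h=3 -> lands@6:L; in-air after throw: [b1@4:L b2@5:R b3@6:L]
Beat 4 (L): throw ball1 h=3 -> lands@7:R; in-air after throw: [b2@5:R b3@6:L b1@7:R]
Beat 5 (R): throw ball2 h=4 -> lands@9:R; in-air after throw: [b3@6:L b1@7:R b2@9:R]
Beat 6 (L): throw ball3 h=4 -> lands@10:L; in-air after throw: [b1@7:R b2@9:R b3@10:L]
Beat 7 (R): throw ball1 h=4 -> lands@11:R; in-air after throw: [b2@9:R b3@10:L b1@11:R]
Beat 9 (R): throw ball2 h=3 -> lands@12:L; in-air after throw: [b3@10:L b1@11:R b2@12:L]
Beat 10 (L): throw ball3 h=3 -> lands@13:R; in-air after throw: [b1@11:R b2@12:L b3@13:R]
Beat 11 (R): throw ball1 h=4 -> lands@15:R; in-air after throw: [b2@12:L b3@13:R b1@15:R]
Beat 12 (L): throw ball2 h=4 -> lands@16:L; in-air after throw: [b3@13:R b1@15:R b2@16:L]
Beat 13 (R): throw ball3 h=4 -> lands@17:R; in-air after throw: [b1@15:R b2@16:L b3@17:R]
Beat 15 (R): throw ball1 h=3 -> lands@18:L; in-air after throw: [b2@16:L b3@17:R b1@18:L]
Beat 16 (L): throw ball2 h=3 -> lands@19:R; in-air after throw: [b3@17:R b1@18:L b2@19:R]
Beat 17 (R): throw ball3 h=4 -> lands@21:R; in-air after throw: [b1@18:L b2@19:R b3@21:R]

Answer: ball1:lands@18:L ball2:lands@19:R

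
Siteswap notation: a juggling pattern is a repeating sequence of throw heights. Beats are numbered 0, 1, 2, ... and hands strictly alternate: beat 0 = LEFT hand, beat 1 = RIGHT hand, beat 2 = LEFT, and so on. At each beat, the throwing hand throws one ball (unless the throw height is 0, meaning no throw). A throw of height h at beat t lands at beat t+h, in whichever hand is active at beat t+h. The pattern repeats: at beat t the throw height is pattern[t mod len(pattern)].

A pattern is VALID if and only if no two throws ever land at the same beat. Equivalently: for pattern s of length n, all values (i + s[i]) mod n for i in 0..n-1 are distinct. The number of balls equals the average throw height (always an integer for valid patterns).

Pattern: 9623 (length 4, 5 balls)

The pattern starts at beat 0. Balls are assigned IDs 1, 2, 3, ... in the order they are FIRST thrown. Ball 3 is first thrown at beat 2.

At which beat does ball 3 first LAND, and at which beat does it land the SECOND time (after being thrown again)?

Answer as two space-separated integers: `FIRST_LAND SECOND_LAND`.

Beat 0 (L): throw ball1 h=9 -> lands@9:R; in-air after throw: [b1@9:R]
Beat 1 (R): throw ball2 h=6 -> lands@7:R; in-air after throw: [b2@7:R b1@9:R]
Beat 2 (L): throw ball3 h=2 -> lands@4:L; in-air after throw: [b3@4:L b2@7:R b1@9:R]
Beat 3 (R): throw ball4 h=3 -> lands@6:L; in-air after throw: [b3@4:L b4@6:L b2@7:R b1@9:R]
Beat 4 (L): throw ball3 h=9 -> lands@13:R; in-air after throw: [b4@6:L b2@7:R b1@9:R b3@13:R]
Beat 5 (R): throw ball5 h=6 -> lands@11:R; in-air after throw: [b4@6:L b2@7:R b1@9:R b5@11:R b3@13:R]
Beat 6 (L): throw ball4 h=2 -> lands@8:L; in-air after throw: [b2@7:R b4@8:L b1@9:R b5@11:R b3@13:R]
Beat 7 (R): throw ball2 h=3 -> lands@10:L; in-air after throw: [b4@8:L b1@9:R b2@10:L b5@11:R b3@13:R]
Beat 8 (L): throw ball4 h=9 -> lands@17:R; in-air after throw: [b1@9:R b2@10:L b5@11:R b3@13:R b4@17:R]
Beat 9 (R): throw ball1 h=6 -> lands@15:R; in-air after throw: [b2@10:L b5@11:R b3@13:R b1@15:R b4@17:R]
Beat 10 (L): throw ball2 h=2 -> lands@12:L; in-air after throw: [b5@11:R b2@12:L b3@13:R b1@15:R b4@17:R]
Beat 11 (R): throw ball5 h=3 -> lands@14:L; in-air after throw: [b2@12:L b3@13:R b5@14:L b1@15:R b4@17:R]
Beat 12 (L): throw ball2 h=9 -> lands@21:R; in-air after throw: [b3@13:R b5@14:L b1@15:R b4@17:R b2@21:R]
Beat 13 (R): throw ball3 h=6 -> lands@19:R; in-air after throw: [b5@14:L b1@15:R b4@17:R b3@19:R b2@21:R]
Ball 3: thrown@2 h=2 -> first land @4; rethrown@4 h=9 -> second land @13

Answer: 4 13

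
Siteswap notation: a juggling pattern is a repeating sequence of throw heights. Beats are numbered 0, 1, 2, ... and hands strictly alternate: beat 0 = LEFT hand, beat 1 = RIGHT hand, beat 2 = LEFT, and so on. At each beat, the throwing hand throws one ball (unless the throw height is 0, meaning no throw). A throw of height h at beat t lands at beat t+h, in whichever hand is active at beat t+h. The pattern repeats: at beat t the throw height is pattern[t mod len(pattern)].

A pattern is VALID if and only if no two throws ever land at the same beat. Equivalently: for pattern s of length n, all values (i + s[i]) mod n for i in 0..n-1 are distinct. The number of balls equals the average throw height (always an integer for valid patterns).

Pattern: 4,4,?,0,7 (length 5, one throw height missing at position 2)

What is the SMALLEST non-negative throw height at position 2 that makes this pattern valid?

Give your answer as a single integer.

Answer: 0

Derivation:
i=0: (0 + 4) mod 5 = 4
i=1: (1 + 4) mod 5 = 0
i=2: s[i]=? (unknown)
i=3: (3 + 0) mod 5 = 3
i=4: (4 + 7) mod 5 = 1
Known residues: [0, 1, 3, 4]; need a permutation of 0..4, so missing residue r = 2
Need (2 + s) mod 5 = 2; smallest s = (2 - 2) mod 5 = 0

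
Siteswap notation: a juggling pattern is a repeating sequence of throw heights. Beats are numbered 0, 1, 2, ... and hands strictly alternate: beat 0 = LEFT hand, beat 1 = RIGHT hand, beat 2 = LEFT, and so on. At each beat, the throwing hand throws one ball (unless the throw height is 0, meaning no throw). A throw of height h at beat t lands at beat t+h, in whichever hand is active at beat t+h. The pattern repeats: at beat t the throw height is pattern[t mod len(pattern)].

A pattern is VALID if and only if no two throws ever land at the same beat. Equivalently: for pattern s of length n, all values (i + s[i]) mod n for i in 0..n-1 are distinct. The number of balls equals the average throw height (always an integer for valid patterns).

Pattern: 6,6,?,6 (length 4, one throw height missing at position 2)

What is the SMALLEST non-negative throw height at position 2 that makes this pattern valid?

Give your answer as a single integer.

Answer: 2

Derivation:
i=0: (0 + 6) mod 4 = 2
i=1: (1 + 6) mod 4 = 3
i=2: s[i]=? (unknown)
i=3: (3 + 6) mod 4 = 1
Known residues: [1, 2, 3]; need a permutation of 0..3, so missing residue r = 0
Need (2 + s) mod 4 = 0; smallest s = (0 - 2) mod 4 = 2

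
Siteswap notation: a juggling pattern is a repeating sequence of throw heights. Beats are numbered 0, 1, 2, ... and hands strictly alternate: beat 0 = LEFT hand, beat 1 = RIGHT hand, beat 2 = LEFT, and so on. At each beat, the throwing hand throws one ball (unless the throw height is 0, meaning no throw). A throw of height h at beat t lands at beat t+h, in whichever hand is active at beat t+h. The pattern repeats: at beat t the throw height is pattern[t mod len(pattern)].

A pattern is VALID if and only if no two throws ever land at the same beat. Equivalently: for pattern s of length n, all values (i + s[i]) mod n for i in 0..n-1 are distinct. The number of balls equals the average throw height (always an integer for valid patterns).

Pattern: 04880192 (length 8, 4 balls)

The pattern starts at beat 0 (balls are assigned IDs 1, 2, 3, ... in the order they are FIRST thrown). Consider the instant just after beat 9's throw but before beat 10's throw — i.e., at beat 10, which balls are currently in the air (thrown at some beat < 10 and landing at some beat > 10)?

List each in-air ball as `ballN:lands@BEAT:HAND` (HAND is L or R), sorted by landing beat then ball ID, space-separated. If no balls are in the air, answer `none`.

Beat 1 (R): throw ball1 h=4 -> lands@5:R; in-air after throw: [b1@5:R]
Beat 2 (L): throw ball2 h=8 -> lands@10:L; in-air after throw: [b1@5:R b2@10:L]
Beat 3 (R): throw ball3 h=8 -> lands@11:R; in-air after throw: [b1@5:R b2@10:L b3@11:R]
Beat 5 (R): throw ball1 h=1 -> lands@6:L; in-air after throw: [b1@6:L b2@10:L b3@11:R]
Beat 6 (L): throw ball1 h=9 -> lands@15:R; in-air after throw: [b2@10:L b3@11:R b1@15:R]
Beat 7 (R): throw ball4 h=2 -> lands@9:R; in-air after throw: [b4@9:R b2@10:L b3@11:R b1@15:R]
Beat 9 (R): throw ball4 h=4 -> lands@13:R; in-air after throw: [b2@10:L b3@11:R b4@13:R b1@15:R]
Beat 10 (L): throw ball2 h=8 -> lands@18:L; in-air after throw: [b3@11:R b4@13:R b1@15:R b2@18:L]

Answer: ball3:lands@11:R ball4:lands@13:R ball1:lands@15:R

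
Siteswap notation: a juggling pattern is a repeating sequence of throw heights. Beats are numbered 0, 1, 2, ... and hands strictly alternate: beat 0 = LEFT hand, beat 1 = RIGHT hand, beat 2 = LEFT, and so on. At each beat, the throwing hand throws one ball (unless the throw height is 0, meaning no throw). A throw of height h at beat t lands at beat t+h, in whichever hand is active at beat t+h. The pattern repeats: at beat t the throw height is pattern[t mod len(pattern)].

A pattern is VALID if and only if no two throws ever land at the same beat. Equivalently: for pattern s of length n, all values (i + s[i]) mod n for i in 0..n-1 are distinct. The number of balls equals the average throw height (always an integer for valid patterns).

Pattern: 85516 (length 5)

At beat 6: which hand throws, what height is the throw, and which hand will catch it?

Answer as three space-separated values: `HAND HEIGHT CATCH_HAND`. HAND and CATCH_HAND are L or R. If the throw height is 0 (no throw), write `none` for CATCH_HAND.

Beat 6: 6 mod 2 = 0, so hand = L
Throw height = pattern[6 mod 5] = pattern[1] = 5
Lands at beat 6+5=11, 11 mod 2 = 1, so catch hand = R

Answer: L 5 R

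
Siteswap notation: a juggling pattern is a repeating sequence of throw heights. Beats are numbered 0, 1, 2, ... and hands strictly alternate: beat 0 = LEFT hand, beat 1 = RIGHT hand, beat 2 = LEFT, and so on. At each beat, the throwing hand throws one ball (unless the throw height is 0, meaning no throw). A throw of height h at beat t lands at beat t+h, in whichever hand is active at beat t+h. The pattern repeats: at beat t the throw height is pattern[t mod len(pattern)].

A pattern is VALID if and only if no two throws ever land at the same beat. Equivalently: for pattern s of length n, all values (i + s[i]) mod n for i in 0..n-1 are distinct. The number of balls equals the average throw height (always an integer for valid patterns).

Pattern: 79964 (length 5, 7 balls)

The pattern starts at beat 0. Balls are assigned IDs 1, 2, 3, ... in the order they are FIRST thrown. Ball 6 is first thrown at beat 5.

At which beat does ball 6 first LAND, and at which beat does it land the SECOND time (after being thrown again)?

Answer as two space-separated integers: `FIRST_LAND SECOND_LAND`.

Answer: 12 21

Derivation:
Beat 0 (L): throw ball1 h=7 -> lands@7:R; in-air after throw: [b1@7:R]
Beat 1 (R): throw ball2 h=9 -> lands@10:L; in-air after throw: [b1@7:R b2@10:L]
Beat 2 (L): throw ball3 h=9 -> lands@11:R; in-air after throw: [b1@7:R b2@10:L b3@11:R]
Beat 3 (R): throw ball4 h=6 -> lands@9:R; in-air after throw: [b1@7:R b4@9:R b2@10:L b3@11:R]
Beat 4 (L): throw ball5 h=4 -> lands@8:L; in-air after throw: [b1@7:R b5@8:L b4@9:R b2@10:L b3@11:R]
Beat 5 (R): throw ball6 h=7 -> lands@12:L; in-air after throw: [b1@7:R b5@8:L b4@9:R b2@10:L b3@11:R b6@12:L]
Beat 6 (L): throw ball7 h=9 -> lands@15:R; in-air after throw: [b1@7:R b5@8:L b4@9:R b2@10:L b3@11:R b6@12:L b7@15:R]
Beat 7 (R): throw ball1 h=9 -> lands@16:L; in-air after throw: [b5@8:L b4@9:R b2@10:L b3@11:R b6@12:L b7@15:R b1@16:L]
Beat 8 (L): throw ball5 h=6 -> lands@14:L; in-air after throw: [b4@9:R b2@10:L b3@11:R b6@12:L b5@14:L b7@15:R b1@16:L]
Beat 9 (R): throw ball4 h=4 -> lands@13:R; in-air after throw: [b2@10:L b3@11:R b6@12:L b4@13:R b5@14:L b7@15:R b1@16:L]
Beat 10 (L): throw ball2 h=7 -> lands@17:R; in-air after throw: [b3@11:R b6@12:L b4@13:R b5@14:L b7@15:R b1@16:L b2@17:R]
Beat 11 (R): throw ball3 h=9 -> lands@20:L; in-air after throw: [b6@12:L b4@13:R b5@14:L b7@15:R b1@16:L b2@17:R b3@20:L]
Beat 12 (L): throw ball6 h=9 -> lands@21:R; in-air after throw: [b4@13:R b5@14:L b7@15:R b1@16:L b2@17:R b3@20:L b6@21:R]
Beat 13 (R): throw ball4 h=6 -> lands@19:R; in-air after throw: [b5@14:L b7@15:R b1@16:L b2@17:R b4@19:R b3@20:L b6@21:R]
Beat 14 (L): throw ball5 h=4 -> lands@18:L; in-air after throw: [b7@15:R b1@16:L b2@17:R b5@18:L b4@19:R b3@20:L b6@21:R]
Beat 15 (R): throw ball7 h=7 -> lands@22:L; in-air after throw: [b1@16:L b2@17:R b5@18:L b4@19:R b3@20:L b6@21:R b7@22:L]
Beat 16 (L): throw ball1 h=9 -> lands@25:R; in-air after throw: [b2@17:R b5@18:L b4@19:R b3@20:L b6@21:R b7@22:L b1@25:R]
Beat 17 (R): throw ball2 h=9 -> lands@26:L; in-air after throw: [b5@18:L b4@19:R b3@20:L b6@21:R b7@22:L b1@25:R b2@26:L]
Beat 18 (L): throw ball5 h=6 -> lands@24:L; in-air after throw: [b4@19:R b3@20:L b6@21:R b7@22:L b5@24:L b1@25:R b2@26:L]
Beat 19 (R): throw ball4 h=4 -> lands@23:R; in-air after throw: [b3@20:L b6@21:R b7@22:L b4@23:R b5@24:L b1@25:R b2@26:L]
Beat 20 (L): throw ball3 h=7 -> lands@27:R; in-air after throw: [b6@21:R b7@22:L b4@23:R b5@24:L b1@25:R b2@26:L b3@27:R]
Beat 21 (R): throw ball6 h=9 -> lands@30:L; in-air after throw: [b7@22:L b4@23:R b5@24:L b1@25:R b2@26:L b3@27:R b6@30:L]
Ball 6: thrown@5 h=7 -> first land @12; rethrown@12 h=9 -> second land @21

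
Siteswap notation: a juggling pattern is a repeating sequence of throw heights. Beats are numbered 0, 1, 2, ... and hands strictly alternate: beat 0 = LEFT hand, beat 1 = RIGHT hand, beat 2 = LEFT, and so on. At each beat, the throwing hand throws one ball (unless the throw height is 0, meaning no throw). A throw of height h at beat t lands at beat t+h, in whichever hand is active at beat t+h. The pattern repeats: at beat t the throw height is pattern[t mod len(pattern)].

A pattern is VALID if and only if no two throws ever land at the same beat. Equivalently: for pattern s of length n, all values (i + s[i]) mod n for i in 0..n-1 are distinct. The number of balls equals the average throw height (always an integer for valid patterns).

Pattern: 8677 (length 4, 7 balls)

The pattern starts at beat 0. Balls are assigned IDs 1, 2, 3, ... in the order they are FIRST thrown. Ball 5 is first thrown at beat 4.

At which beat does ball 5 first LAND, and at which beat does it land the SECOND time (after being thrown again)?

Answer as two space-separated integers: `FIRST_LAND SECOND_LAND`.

Answer: 12 20

Derivation:
Beat 0 (L): throw ball1 h=8 -> lands@8:L; in-air after throw: [b1@8:L]
Beat 1 (R): throw ball2 h=6 -> lands@7:R; in-air after throw: [b2@7:R b1@8:L]
Beat 2 (L): throw ball3 h=7 -> lands@9:R; in-air after throw: [b2@7:R b1@8:L b3@9:R]
Beat 3 (R): throw ball4 h=7 -> lands@10:L; in-air after throw: [b2@7:R b1@8:L b3@9:R b4@10:L]
Beat 4 (L): throw ball5 h=8 -> lands@12:L; in-air after throw: [b2@7:R b1@8:L b3@9:R b4@10:L b5@12:L]
Beat 5 (R): throw ball6 h=6 -> lands@11:R; in-air after throw: [b2@7:R b1@8:L b3@9:R b4@10:L b6@11:R b5@12:L]
Beat 6 (L): throw ball7 h=7 -> lands@13:R; in-air after throw: [b2@7:R b1@8:L b3@9:R b4@10:L b6@11:R b5@12:L b7@13:R]
Beat 7 (R): throw ball2 h=7 -> lands@14:L; in-air after throw: [b1@8:L b3@9:R b4@10:L b6@11:R b5@12:L b7@13:R b2@14:L]
Beat 8 (L): throw ball1 h=8 -> lands@16:L; in-air after throw: [b3@9:R b4@10:L b6@11:R b5@12:L b7@13:R b2@14:L b1@16:L]
Beat 9 (R): throw ball3 h=6 -> lands@15:R; in-air after throw: [b4@10:L b6@11:R b5@12:L b7@13:R b2@14:L b3@15:R b1@16:L]
Beat 10 (L): throw ball4 h=7 -> lands@17:R; in-air after throw: [b6@11:R b5@12:L b7@13:R b2@14:L b3@15:R b1@16:L b4@17:R]
Beat 11 (R): throw ball6 h=7 -> lands@18:L; in-air after throw: [b5@12:L b7@13:R b2@14:L b3@15:R b1@16:L b4@17:R b6@18:L]
Beat 12 (L): throw ball5 h=8 -> lands@20:L; in-air after throw: [b7@13:R b2@14:L b3@15:R b1@16:L b4@17:R b6@18:L b5@20:L]
Beat 13 (R): throw ball7 h=6 -> lands@19:R; in-air after throw: [b2@14:L b3@15:R b1@16:L b4@17:R b6@18:L b7@19:R b5@20:L]
Beat 14 (L): throw ball2 h=7 -> lands@21:R; in-air after throw: [b3@15:R b1@16:L b4@17:R b6@18:L b7@19:R b5@20:L b2@21:R]
Beat 15 (R): throw ball3 h=7 -> lands@22:L; in-air after throw: [b1@16:L b4@17:R b6@18:L b7@19:R b5@20:L b2@21:R b3@22:L]
Beat 16 (L): throw ball1 h=8 -> lands@24:L; in-air after throw: [b4@17:R b6@18:L b7@19:R b5@20:L b2@21:R b3@22:L b1@24:L]
Beat 17 (R): throw ball4 h=6 -> lands@23:R; in-air after throw: [b6@18:L b7@19:R b5@20:L b2@21:R b3@22:L b4@23:R b1@24:L]
Beat 18 (L): throw ball6 h=7 -> lands@25:R; in-air after throw: [b7@19:R b5@20:L b2@21:R b3@22:L b4@23:R b1@24:L b6@25:R]
Beat 19 (R): throw ball7 h=7 -> lands@26:L; in-air after throw: [b5@20:L b2@21:R b3@22:L b4@23:R b1@24:L b6@25:R b7@26:L]
Beat 20 (L): throw ball5 h=8 -> lands@28:L; in-air after throw: [b2@21:R b3@22:L b4@23:R b1@24:L b6@25:R b7@26:L b5@28:L]
Ball 5: thrown@4 h=8 -> first land @12; rethrown@12 h=8 -> second land @20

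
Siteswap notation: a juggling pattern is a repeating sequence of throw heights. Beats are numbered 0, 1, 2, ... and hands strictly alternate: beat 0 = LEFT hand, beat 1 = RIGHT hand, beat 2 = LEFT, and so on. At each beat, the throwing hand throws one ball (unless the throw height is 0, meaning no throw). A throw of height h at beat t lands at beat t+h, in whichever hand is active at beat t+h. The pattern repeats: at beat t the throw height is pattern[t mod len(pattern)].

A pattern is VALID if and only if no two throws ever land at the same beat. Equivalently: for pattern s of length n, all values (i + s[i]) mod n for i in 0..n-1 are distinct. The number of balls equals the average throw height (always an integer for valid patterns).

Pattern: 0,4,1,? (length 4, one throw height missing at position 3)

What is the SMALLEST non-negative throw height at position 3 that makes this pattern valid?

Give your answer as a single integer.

Answer: 3

Derivation:
i=0: (0 + 0) mod 4 = 0
i=1: (1 + 4) mod 4 = 1
i=2: (2 + 1) mod 4 = 3
i=3: s[i]=? (unknown)
Known residues: [0, 1, 3]; need a permutation of 0..3, so missing residue r = 2
Need (3 + s) mod 4 = 2; smallest s = (2 - 3) mod 4 = 3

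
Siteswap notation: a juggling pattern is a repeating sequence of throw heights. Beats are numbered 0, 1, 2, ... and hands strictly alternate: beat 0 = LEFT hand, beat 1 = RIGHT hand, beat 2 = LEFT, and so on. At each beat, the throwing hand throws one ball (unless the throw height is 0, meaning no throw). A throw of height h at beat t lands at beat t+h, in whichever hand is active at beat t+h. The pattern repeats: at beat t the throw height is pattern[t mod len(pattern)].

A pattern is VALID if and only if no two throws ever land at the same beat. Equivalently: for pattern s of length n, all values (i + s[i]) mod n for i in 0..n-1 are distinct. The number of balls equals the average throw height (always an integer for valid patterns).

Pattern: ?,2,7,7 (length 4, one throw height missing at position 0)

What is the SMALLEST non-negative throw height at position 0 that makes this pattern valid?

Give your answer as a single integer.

i=0: s[i]=? (unknown)
i=1: (1 + 2) mod 4 = 3
i=2: (2 + 7) mod 4 = 1
i=3: (3 + 7) mod 4 = 2
Known residues: [1, 2, 3]; need a permutation of 0..3, so missing residue r = 0
Need (0 + s) mod 4 = 0; smallest s = (0 - 0) mod 4 = 0

Answer: 0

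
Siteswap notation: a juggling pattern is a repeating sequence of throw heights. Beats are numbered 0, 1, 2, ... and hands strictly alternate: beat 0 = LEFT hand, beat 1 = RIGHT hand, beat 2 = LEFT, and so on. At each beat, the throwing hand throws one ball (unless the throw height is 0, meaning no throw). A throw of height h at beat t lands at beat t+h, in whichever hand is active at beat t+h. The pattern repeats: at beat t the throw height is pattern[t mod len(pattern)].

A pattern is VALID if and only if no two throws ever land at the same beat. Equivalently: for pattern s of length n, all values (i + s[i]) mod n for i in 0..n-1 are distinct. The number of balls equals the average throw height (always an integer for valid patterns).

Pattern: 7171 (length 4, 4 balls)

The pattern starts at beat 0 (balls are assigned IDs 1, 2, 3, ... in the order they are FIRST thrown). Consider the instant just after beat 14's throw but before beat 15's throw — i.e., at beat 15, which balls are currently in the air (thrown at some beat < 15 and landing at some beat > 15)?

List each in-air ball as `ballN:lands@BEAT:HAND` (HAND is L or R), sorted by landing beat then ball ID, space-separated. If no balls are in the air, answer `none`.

Answer: ball2:lands@17:R ball3:lands@19:R ball4:lands@21:R

Derivation:
Beat 0 (L): throw ball1 h=7 -> lands@7:R; in-air after throw: [b1@7:R]
Beat 1 (R): throw ball2 h=1 -> lands@2:L; in-air after throw: [b2@2:L b1@7:R]
Beat 2 (L): throw ball2 h=7 -> lands@9:R; in-air after throw: [b1@7:R b2@9:R]
Beat 3 (R): throw ball3 h=1 -> lands@4:L; in-air after throw: [b3@4:L b1@7:R b2@9:R]
Beat 4 (L): throw ball3 h=7 -> lands@11:R; in-air after throw: [b1@7:R b2@9:R b3@11:R]
Beat 5 (R): throw ball4 h=1 -> lands@6:L; in-air after throw: [b4@6:L b1@7:R b2@9:R b3@11:R]
Beat 6 (L): throw ball4 h=7 -> lands@13:R; in-air after throw: [b1@7:R b2@9:R b3@11:R b4@13:R]
Beat 7 (R): throw ball1 h=1 -> lands@8:L; in-air after throw: [b1@8:L b2@9:R b3@11:R b4@13:R]
Beat 8 (L): throw ball1 h=7 -> lands@15:R; in-air after throw: [b2@9:R b3@11:R b4@13:R b1@15:R]
Beat 9 (R): throw ball2 h=1 -> lands@10:L; in-air after throw: [b2@10:L b3@11:R b4@13:R b1@15:R]
Beat 10 (L): throw ball2 h=7 -> lands@17:R; in-air after throw: [b3@11:R b4@13:R b1@15:R b2@17:R]
Beat 11 (R): throw ball3 h=1 -> lands@12:L; in-air after throw: [b3@12:L b4@13:R b1@15:R b2@17:R]
Beat 12 (L): throw ball3 h=7 -> lands@19:R; in-air after throw: [b4@13:R b1@15:R b2@17:R b3@19:R]
Beat 13 (R): throw ball4 h=1 -> lands@14:L; in-air after throw: [b4@14:L b1@15:R b2@17:R b3@19:R]
Beat 14 (L): throw ball4 h=7 -> lands@21:R; in-air after throw: [b1@15:R b2@17:R b3@19:R b4@21:R]
Beat 15 (R): throw ball1 h=1 -> lands@16:L; in-air after throw: [b1@16:L b2@17:R b3@19:R b4@21:R]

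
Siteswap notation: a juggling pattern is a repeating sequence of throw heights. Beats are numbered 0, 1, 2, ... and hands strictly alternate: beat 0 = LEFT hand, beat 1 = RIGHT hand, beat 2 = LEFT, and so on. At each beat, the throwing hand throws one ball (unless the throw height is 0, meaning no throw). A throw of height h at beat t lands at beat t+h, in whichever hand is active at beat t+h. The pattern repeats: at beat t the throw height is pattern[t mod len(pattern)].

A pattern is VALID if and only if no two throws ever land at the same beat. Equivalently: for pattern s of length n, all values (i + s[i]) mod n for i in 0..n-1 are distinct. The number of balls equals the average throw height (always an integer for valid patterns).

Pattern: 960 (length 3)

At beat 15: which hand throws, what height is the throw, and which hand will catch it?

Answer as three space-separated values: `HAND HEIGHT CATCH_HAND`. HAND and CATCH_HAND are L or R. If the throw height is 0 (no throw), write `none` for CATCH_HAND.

Beat 15: 15 mod 2 = 1, so hand = R
Throw height = pattern[15 mod 3] = pattern[0] = 9
Lands at beat 15+9=24, 24 mod 2 = 0, so catch hand = L

Answer: R 9 L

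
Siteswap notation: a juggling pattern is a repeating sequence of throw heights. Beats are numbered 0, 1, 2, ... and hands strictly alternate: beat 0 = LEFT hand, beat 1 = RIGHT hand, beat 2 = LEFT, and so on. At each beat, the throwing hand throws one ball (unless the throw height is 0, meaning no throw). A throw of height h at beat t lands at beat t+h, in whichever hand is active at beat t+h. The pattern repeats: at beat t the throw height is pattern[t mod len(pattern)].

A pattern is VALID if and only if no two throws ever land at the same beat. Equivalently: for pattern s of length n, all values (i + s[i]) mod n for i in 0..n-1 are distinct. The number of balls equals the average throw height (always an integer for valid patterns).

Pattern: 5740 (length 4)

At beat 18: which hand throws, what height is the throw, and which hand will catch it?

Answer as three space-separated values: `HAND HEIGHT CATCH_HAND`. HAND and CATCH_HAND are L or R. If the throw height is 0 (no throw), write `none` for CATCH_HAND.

Beat 18: 18 mod 2 = 0, so hand = L
Throw height = pattern[18 mod 4] = pattern[2] = 4
Lands at beat 18+4=22, 22 mod 2 = 0, so catch hand = L

Answer: L 4 L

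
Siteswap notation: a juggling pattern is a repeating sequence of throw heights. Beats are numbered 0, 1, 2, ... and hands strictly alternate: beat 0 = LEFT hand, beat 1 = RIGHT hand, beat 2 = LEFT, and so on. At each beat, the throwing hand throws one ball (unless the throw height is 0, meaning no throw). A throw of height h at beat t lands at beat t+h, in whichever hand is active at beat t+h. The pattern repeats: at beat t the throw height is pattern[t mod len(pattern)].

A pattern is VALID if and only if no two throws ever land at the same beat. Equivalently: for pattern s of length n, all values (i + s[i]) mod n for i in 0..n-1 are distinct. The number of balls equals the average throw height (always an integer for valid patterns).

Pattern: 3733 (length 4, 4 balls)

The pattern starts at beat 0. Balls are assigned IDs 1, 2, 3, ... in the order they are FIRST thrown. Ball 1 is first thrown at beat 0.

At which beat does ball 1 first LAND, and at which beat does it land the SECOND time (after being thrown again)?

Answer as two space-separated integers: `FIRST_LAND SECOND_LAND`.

Answer: 3 6

Derivation:
Beat 0 (L): throw ball1 h=3 -> lands@3:R; in-air after throw: [b1@3:R]
Beat 1 (R): throw ball2 h=7 -> lands@8:L; in-air after throw: [b1@3:R b2@8:L]
Beat 2 (L): throw ball3 h=3 -> lands@5:R; in-air after throw: [b1@3:R b3@5:R b2@8:L]
Beat 3 (R): throw ball1 h=3 -> lands@6:L; in-air after throw: [b3@5:R b1@6:L b2@8:L]
Beat 4 (L): throw ball4 h=3 -> lands@7:R; in-air after throw: [b3@5:R b1@6:L b4@7:R b2@8:L]
Beat 5 (R): throw ball3 h=7 -> lands@12:L; in-air after throw: [b1@6:L b4@7:R b2@8:L b3@12:L]
Beat 6 (L): throw ball1 h=3 -> lands@9:R; in-air after throw: [b4@7:R b2@8:L b1@9:R b3@12:L]
Ball 1: thrown@0 h=3 -> first land @3; rethrown@3 h=3 -> second land @6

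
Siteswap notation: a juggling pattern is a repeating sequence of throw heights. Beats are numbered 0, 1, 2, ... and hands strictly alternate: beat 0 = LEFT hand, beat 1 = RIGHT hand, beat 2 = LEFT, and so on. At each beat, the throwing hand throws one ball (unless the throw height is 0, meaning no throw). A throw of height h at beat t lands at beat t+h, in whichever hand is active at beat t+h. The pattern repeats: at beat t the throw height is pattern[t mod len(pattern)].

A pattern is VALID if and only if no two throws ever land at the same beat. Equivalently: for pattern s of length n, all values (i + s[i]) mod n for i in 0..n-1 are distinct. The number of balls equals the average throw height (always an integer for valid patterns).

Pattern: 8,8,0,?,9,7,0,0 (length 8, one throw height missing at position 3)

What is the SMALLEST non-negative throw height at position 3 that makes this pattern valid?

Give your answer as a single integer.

i=0: (0 + 8) mod 8 = 0
i=1: (1 + 8) mod 8 = 1
i=2: (2 + 0) mod 8 = 2
i=3: s[i]=? (unknown)
i=4: (4 + 9) mod 8 = 5
i=5: (5 + 7) mod 8 = 4
i=6: (6 + 0) mod 8 = 6
i=7: (7 + 0) mod 8 = 7
Known residues: [0, 1, 2, 4, 5, 6, 7]; need a permutation of 0..7, so missing residue r = 3
Need (3 + s) mod 8 = 3; smallest s = (3 - 3) mod 8 = 0

Answer: 0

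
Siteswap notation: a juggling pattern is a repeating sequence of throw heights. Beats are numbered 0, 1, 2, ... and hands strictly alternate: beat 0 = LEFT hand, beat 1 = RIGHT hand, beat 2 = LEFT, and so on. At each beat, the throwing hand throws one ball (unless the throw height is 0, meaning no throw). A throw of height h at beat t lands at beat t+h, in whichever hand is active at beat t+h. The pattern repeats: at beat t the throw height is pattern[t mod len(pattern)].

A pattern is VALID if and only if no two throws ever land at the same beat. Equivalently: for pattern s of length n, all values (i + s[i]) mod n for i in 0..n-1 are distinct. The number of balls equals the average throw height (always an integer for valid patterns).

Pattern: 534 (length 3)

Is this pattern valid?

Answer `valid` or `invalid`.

i=0: (i + s[i]) mod n = (0 + 5) mod 3 = 2
i=1: (i + s[i]) mod n = (1 + 3) mod 3 = 1
i=2: (i + s[i]) mod n = (2 + 4) mod 3 = 0
Residues: [2, 1, 0], distinct: True

Answer: valid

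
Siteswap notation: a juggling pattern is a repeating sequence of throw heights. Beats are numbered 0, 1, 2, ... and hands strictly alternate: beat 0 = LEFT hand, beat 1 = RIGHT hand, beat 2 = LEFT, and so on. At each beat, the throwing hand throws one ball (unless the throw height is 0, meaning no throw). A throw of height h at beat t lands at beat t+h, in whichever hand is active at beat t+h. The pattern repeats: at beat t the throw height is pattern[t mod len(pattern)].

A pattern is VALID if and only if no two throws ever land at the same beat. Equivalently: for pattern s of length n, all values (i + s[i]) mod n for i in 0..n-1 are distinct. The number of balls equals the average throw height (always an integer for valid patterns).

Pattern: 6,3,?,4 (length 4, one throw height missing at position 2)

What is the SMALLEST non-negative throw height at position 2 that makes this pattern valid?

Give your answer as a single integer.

i=0: (0 + 6) mod 4 = 2
i=1: (1 + 3) mod 4 = 0
i=2: s[i]=? (unknown)
i=3: (3 + 4) mod 4 = 3
Known residues: [0, 2, 3]; need a permutation of 0..3, so missing residue r = 1
Need (2 + s) mod 4 = 1; smallest s = (1 - 2) mod 4 = 3

Answer: 3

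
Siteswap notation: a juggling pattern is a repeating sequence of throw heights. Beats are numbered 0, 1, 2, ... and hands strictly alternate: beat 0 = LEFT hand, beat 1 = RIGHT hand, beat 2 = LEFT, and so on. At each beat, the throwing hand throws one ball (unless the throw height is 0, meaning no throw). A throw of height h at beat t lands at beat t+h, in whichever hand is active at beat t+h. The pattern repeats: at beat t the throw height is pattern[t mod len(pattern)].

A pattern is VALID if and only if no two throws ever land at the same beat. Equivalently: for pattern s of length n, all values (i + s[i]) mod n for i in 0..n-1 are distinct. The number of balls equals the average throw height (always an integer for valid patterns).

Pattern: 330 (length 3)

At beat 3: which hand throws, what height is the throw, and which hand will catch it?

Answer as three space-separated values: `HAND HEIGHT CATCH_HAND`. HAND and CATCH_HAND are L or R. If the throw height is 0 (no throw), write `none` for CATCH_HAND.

Answer: R 3 L

Derivation:
Beat 3: 3 mod 2 = 1, so hand = R
Throw height = pattern[3 mod 3] = pattern[0] = 3
Lands at beat 3+3=6, 6 mod 2 = 0, so catch hand = L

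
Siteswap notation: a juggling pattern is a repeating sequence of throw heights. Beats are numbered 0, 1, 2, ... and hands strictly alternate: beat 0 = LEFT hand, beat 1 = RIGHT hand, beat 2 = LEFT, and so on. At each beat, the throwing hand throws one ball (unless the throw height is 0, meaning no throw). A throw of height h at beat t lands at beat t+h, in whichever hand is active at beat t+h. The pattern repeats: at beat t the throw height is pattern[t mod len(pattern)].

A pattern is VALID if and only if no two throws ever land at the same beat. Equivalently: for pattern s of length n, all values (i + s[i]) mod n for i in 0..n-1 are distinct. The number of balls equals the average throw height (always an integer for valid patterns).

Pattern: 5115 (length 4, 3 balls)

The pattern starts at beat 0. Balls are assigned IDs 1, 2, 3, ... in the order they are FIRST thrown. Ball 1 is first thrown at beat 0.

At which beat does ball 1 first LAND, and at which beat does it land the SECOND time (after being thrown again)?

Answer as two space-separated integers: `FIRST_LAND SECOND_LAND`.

Beat 0 (L): throw ball1 h=5 -> lands@5:R; in-air after throw: [b1@5:R]
Beat 1 (R): throw ball2 h=1 -> lands@2:L; in-air after throw: [b2@2:L b1@5:R]
Beat 2 (L): throw ball2 h=1 -> lands@3:R; in-air after throw: [b2@3:R b1@5:R]
Beat 3 (R): throw ball2 h=5 -> lands@8:L; in-air after throw: [b1@5:R b2@8:L]
Beat 4 (L): throw ball3 h=5 -> lands@9:R; in-air after throw: [b1@5:R b2@8:L b3@9:R]
Beat 5 (R): throw ball1 h=1 -> lands@6:L; in-air after throw: [b1@6:L b2@8:L b3@9:R]
Beat 6 (L): throw ball1 h=1 -> lands@7:R; in-air after throw: [b1@7:R b2@8:L b3@9:R]
Ball 1: thrown@0 h=5 -> first land @5; rethrown@5 h=1 -> second land @6

Answer: 5 6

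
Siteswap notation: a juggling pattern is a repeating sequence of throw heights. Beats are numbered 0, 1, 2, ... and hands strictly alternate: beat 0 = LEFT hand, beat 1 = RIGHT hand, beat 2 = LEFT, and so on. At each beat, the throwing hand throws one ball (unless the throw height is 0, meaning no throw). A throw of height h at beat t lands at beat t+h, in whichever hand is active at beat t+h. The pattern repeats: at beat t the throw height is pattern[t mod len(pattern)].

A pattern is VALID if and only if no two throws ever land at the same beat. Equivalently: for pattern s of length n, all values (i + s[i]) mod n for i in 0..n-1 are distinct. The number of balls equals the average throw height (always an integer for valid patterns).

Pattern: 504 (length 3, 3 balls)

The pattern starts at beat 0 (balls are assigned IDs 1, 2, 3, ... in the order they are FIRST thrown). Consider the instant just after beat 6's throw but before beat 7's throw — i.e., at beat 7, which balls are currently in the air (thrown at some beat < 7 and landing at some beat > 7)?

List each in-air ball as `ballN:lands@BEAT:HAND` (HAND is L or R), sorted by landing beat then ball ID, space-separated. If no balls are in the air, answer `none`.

Beat 0 (L): throw ball1 h=5 -> lands@5:R; in-air after throw: [b1@5:R]
Beat 2 (L): throw ball2 h=4 -> lands@6:L; in-air after throw: [b1@5:R b2@6:L]
Beat 3 (R): throw ball3 h=5 -> lands@8:L; in-air after throw: [b1@5:R b2@6:L b3@8:L]
Beat 5 (R): throw ball1 h=4 -> lands@9:R; in-air after throw: [b2@6:L b3@8:L b1@9:R]
Beat 6 (L): throw ball2 h=5 -> lands@11:R; in-air after throw: [b3@8:L b1@9:R b2@11:R]

Answer: ball3:lands@8:L ball1:lands@9:R ball2:lands@11:R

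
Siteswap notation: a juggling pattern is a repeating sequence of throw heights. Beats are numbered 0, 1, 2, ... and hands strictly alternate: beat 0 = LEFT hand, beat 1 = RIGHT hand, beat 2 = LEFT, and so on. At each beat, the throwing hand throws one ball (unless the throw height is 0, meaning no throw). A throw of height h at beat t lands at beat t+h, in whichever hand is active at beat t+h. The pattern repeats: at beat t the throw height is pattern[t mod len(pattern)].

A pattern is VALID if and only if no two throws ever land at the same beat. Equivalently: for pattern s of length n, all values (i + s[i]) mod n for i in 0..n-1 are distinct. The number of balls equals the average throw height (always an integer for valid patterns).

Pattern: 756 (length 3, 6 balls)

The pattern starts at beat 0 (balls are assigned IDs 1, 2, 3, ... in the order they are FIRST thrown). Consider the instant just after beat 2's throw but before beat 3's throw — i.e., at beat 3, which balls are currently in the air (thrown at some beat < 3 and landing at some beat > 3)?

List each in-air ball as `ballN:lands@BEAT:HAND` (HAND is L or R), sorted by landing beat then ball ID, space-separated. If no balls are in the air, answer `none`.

Answer: ball2:lands@6:L ball1:lands@7:R ball3:lands@8:L

Derivation:
Beat 0 (L): throw ball1 h=7 -> lands@7:R; in-air after throw: [b1@7:R]
Beat 1 (R): throw ball2 h=5 -> lands@6:L; in-air after throw: [b2@6:L b1@7:R]
Beat 2 (L): throw ball3 h=6 -> lands@8:L; in-air after throw: [b2@6:L b1@7:R b3@8:L]
Beat 3 (R): throw ball4 h=7 -> lands@10:L; in-air after throw: [b2@6:L b1@7:R b3@8:L b4@10:L]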